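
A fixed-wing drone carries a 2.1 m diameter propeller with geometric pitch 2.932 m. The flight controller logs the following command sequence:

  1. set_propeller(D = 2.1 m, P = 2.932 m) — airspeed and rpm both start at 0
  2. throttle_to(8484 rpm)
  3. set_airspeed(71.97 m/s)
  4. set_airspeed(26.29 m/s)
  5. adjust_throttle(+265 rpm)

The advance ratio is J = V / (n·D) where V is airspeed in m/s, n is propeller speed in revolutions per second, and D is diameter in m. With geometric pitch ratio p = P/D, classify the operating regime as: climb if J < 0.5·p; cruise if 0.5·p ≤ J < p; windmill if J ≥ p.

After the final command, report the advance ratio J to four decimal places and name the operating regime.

set_propeller: D = 2.1 m, P = 2.932 m (p = P/D = 1.396190); state ← (V=0, rpm=0)
throttle_to(8484): rpm ← 8484
set_airspeed(71.97): V ← 71.97 m/s
set_airspeed(26.29): V ← 26.29 m/s
adjust_throttle(+265): rpm ← 8484 +265 = 8749
final state: V = 26.29 m/s, rpm = 8749 → n = rpm/60 = 145.816667 rev/s
J = V / (n·D) = 26.29 / (145.816667 × 2.1) = 0.085855
regime bands: climb J<0.6981 | cruise [0.6981, 1.3962) | windmill J≥1.3962
J = 0.0859 → climb

J = 0.0859, regime = climb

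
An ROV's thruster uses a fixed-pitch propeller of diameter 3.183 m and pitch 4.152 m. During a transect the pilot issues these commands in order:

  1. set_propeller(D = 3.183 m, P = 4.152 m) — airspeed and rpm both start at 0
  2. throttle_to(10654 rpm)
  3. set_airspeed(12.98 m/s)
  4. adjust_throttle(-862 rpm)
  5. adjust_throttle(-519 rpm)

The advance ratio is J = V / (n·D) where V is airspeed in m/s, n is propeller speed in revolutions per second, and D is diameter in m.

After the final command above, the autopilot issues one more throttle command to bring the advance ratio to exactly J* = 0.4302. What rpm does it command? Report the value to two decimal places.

set_propeller: D = 3.183 m, P = 4.152 m (p = P/D = 1.304430); state ← (V=0, rpm=0)
throttle_to(10654): rpm ← 10654
set_airspeed(12.98): V ← 12.98 m/s
adjust_throttle(-862): rpm ← 10654 -862 = 9792
adjust_throttle(-519): rpm ← 9792 -519 = 9273
final state: V = 12.98 m/s, rpm = 9273 → n = rpm/60 = 154.550000 rev/s
target J* = 0.4302; solve J* = V/(n·D) for n: n = V/(J*·D) = 12.98/(0.4302 × 3.183) = 9.479112 rev/s
rpm = 60·n = 568.746711

rpm = 568.75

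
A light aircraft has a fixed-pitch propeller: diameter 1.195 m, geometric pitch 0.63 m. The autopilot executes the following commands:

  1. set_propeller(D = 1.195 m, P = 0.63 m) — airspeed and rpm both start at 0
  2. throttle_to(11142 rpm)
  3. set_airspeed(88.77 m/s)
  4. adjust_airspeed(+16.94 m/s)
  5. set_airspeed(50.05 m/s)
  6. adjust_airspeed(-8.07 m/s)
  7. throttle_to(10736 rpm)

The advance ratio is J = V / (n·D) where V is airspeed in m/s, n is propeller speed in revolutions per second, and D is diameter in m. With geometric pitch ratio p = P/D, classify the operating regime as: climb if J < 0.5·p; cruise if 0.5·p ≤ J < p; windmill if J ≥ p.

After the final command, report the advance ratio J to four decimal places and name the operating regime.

J = 0.1963, regime = climb

set_propeller: D = 1.195 m, P = 0.63 m (p = P/D = 0.527197); state ← (V=0, rpm=0)
throttle_to(11142): rpm ← 11142
set_airspeed(88.77): V ← 88.77 m/s
adjust_airspeed(+16.94): V ← 88.77 +16.94 = 105.71 m/s
set_airspeed(50.05): V ← 50.05 m/s
adjust_airspeed(-8.07): V ← 50.05 -8.07 = 41.98 m/s
throttle_to(10736): rpm ← 10736
final state: V = 41.98 m/s, rpm = 10736 → n = rpm/60 = 178.933333 rev/s
J = V / (n·D) = 41.98 / (178.933333 × 1.195) = 0.196328
regime bands: climb J<0.2636 | cruise [0.2636, 0.5272) | windmill J≥0.5272
J = 0.1963 → climb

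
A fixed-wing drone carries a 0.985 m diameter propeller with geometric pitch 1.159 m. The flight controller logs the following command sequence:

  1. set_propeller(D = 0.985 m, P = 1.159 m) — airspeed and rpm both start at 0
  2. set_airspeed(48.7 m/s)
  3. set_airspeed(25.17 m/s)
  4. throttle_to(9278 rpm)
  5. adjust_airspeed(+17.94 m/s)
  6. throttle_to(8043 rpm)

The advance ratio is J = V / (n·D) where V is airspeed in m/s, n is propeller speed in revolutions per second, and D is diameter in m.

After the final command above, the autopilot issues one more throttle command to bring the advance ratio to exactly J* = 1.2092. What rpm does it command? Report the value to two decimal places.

set_propeller: D = 0.985 m, P = 1.159 m (p = P/D = 1.176650); state ← (V=0, rpm=0)
set_airspeed(48.7): V ← 48.7 m/s
set_airspeed(25.17): V ← 25.17 m/s
throttle_to(9278): rpm ← 9278
adjust_airspeed(+17.94): V ← 25.17 +17.94 = 43.11 m/s
throttle_to(8043): rpm ← 8043
final state: V = 43.11 m/s, rpm = 8043 → n = rpm/60 = 134.050000 rev/s
target J* = 1.2092; solve J* = V/(n·D) for n: n = V/(J*·D) = 43.11/(1.2092 × 0.985) = 36.194589 rev/s
rpm = 60·n = 2171.675362

rpm = 2171.68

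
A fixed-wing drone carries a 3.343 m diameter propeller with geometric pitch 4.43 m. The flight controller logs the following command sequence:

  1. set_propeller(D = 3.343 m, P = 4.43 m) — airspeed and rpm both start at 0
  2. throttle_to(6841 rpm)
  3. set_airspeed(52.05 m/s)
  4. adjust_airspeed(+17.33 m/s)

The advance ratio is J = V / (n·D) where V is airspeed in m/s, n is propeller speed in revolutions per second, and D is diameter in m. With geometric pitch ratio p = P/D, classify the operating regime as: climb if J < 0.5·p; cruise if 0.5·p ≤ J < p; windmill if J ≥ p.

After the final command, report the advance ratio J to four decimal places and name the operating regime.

set_propeller: D = 3.343 m, P = 4.43 m (p = P/D = 1.325157); state ← (V=0, rpm=0)
throttle_to(6841): rpm ← 6841
set_airspeed(52.05): V ← 52.05 m/s
adjust_airspeed(+17.33): V ← 52.05 +17.33 = 69.38 m/s
final state: V = 69.38 m/s, rpm = 6841 → n = rpm/60 = 114.016667 rev/s
J = V / (n·D) = 69.38 / (114.016667 × 3.343) = 0.182024
regime bands: climb J<0.6626 | cruise [0.6626, 1.3252) | windmill J≥1.3252
J = 0.1820 → climb

J = 0.1820, regime = climb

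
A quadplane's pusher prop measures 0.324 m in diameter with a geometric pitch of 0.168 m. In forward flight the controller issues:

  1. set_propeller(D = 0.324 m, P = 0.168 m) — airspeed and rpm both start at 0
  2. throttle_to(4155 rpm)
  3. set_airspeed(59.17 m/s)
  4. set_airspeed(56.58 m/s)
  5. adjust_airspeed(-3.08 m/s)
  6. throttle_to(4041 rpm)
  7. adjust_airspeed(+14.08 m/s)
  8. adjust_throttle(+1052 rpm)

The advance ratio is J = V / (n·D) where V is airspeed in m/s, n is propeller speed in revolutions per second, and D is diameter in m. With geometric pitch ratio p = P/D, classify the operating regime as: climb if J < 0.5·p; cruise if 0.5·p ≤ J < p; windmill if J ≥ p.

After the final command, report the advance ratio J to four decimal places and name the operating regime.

J = 2.4573, regime = windmill

set_propeller: D = 0.324 m, P = 0.168 m (p = P/D = 0.518519); state ← (V=0, rpm=0)
throttle_to(4155): rpm ← 4155
set_airspeed(59.17): V ← 59.17 m/s
set_airspeed(56.58): V ← 56.58 m/s
adjust_airspeed(-3.08): V ← 56.58 -3.08 = 53.5 m/s
throttle_to(4041): rpm ← 4041
adjust_airspeed(+14.08): V ← 53.5 +14.08 = 67.58 m/s
adjust_throttle(+1052): rpm ← 4041 +1052 = 5093
final state: V = 67.58 m/s, rpm = 5093 → n = rpm/60 = 84.883333 rev/s
J = V / (n·D) = 67.58 / (84.883333 × 0.324) = 2.457258
regime bands: climb J<0.2593 | cruise [0.2593, 0.5185) | windmill J≥0.5185
J = 2.4573 → windmill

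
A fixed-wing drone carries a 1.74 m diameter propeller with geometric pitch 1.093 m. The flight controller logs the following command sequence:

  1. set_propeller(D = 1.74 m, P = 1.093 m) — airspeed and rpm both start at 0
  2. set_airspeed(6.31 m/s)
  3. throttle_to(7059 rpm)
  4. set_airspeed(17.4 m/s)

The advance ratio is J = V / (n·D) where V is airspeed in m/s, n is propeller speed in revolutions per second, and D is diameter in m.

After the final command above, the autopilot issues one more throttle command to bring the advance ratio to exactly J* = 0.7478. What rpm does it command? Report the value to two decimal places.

set_propeller: D = 1.74 m, P = 1.093 m (p = P/D = 0.628161); state ← (V=0, rpm=0)
set_airspeed(6.31): V ← 6.31 m/s
throttle_to(7059): rpm ← 7059
set_airspeed(17.4): V ← 17.4 m/s
final state: V = 17.4 m/s, rpm = 7059 → n = rpm/60 = 117.650000 rev/s
target J* = 0.7478; solve J* = V/(n·D) for n: n = V/(J*·D) = 17.4/(0.7478 × 1.74) = 13.372560 rev/s
rpm = 60·n = 802.353570

rpm = 802.35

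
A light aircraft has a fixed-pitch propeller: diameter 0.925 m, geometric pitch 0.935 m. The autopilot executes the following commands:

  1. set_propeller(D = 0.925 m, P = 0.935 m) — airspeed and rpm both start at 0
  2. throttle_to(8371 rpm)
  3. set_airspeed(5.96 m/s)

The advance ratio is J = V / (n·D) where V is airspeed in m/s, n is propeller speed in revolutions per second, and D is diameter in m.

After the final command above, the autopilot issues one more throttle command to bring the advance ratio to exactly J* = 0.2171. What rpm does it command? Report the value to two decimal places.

rpm = 1780.72

set_propeller: D = 0.925 m, P = 0.935 m (p = P/D = 1.010811); state ← (V=0, rpm=0)
throttle_to(8371): rpm ← 8371
set_airspeed(5.96): V ← 5.96 m/s
final state: V = 5.96 m/s, rpm = 8371 → n = rpm/60 = 139.516667 rev/s
target J* = 0.2171; solve J* = V/(n·D) for n: n = V/(J*·D) = 5.96/(0.2171 × 0.925) = 29.678688 rev/s
rpm = 60·n = 1780.721302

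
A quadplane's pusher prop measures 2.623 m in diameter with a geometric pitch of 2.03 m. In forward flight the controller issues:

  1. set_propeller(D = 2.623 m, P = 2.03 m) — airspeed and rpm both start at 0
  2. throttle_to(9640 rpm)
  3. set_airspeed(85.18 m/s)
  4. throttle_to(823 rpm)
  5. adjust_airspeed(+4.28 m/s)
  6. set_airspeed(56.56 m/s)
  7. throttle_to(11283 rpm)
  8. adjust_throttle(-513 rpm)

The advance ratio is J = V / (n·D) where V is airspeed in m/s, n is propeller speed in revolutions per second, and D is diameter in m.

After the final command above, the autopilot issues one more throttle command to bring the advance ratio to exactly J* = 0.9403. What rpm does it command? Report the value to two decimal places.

set_propeller: D = 2.623 m, P = 2.03 m (p = P/D = 0.773923); state ← (V=0, rpm=0)
throttle_to(9640): rpm ← 9640
set_airspeed(85.18): V ← 85.18 m/s
throttle_to(823): rpm ← 823
adjust_airspeed(+4.28): V ← 85.18 +4.28 = 89.46 m/s
set_airspeed(56.56): V ← 56.56 m/s
throttle_to(11283): rpm ← 11283
adjust_throttle(-513): rpm ← 11283 -513 = 10770
final state: V = 56.56 m/s, rpm = 10770 → n = rpm/60 = 179.500000 rev/s
target J* = 0.9403; solve J* = V/(n·D) for n: n = V/(J*·D) = 56.56/(0.9403 × 2.623) = 22.932145 rev/s
rpm = 60·n = 1375.928684

rpm = 1375.93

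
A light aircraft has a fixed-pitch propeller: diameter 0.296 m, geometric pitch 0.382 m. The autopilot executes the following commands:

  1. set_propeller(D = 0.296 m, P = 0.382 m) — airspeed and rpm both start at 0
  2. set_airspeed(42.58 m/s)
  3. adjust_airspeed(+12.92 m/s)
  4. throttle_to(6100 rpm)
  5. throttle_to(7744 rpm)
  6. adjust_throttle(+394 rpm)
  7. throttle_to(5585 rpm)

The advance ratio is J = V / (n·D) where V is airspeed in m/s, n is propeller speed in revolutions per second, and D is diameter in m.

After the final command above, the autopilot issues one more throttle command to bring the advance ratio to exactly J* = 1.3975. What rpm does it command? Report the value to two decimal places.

set_propeller: D = 0.296 m, P = 0.382 m (p = P/D = 1.290541); state ← (V=0, rpm=0)
set_airspeed(42.58): V ← 42.58 m/s
adjust_airspeed(+12.92): V ← 42.58 +12.92 = 55.5 m/s
throttle_to(6100): rpm ← 6100
throttle_to(7744): rpm ← 7744
adjust_throttle(+394): rpm ← 7744 +394 = 8138
throttle_to(5585): rpm ← 5585
final state: V = 55.5 m/s, rpm = 5585 → n = rpm/60 = 93.083333 rev/s
target J* = 1.3975; solve J* = V/(n·D) for n: n = V/(J*·D) = 55.5/(1.3975 × 0.296) = 134.168157 rev/s
rpm = 60·n = 8050.089445

rpm = 8050.09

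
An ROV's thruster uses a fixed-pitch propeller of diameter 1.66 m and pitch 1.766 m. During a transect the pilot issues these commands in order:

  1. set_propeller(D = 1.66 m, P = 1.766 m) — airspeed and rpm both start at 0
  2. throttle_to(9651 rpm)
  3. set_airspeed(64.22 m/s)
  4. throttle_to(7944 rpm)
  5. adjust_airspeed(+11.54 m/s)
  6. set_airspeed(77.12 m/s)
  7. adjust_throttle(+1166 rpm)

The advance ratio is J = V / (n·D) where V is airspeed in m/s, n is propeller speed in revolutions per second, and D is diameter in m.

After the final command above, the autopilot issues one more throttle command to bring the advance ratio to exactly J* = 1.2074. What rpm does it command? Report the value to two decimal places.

rpm = 2308.65

set_propeller: D = 1.66 m, P = 1.766 m (p = P/D = 1.063855); state ← (V=0, rpm=0)
throttle_to(9651): rpm ← 9651
set_airspeed(64.22): V ← 64.22 m/s
throttle_to(7944): rpm ← 7944
adjust_airspeed(+11.54): V ← 64.22 +11.54 = 75.76 m/s
set_airspeed(77.12): V ← 77.12 m/s
adjust_throttle(+1166): rpm ← 7944 +1166 = 9110
final state: V = 77.12 m/s, rpm = 9110 → n = rpm/60 = 151.833333 rev/s
target J* = 1.2074; solve J* = V/(n·D) for n: n = V/(J*·D) = 77.12/(1.2074 × 1.66) = 38.477581 rev/s
rpm = 60·n = 2308.654861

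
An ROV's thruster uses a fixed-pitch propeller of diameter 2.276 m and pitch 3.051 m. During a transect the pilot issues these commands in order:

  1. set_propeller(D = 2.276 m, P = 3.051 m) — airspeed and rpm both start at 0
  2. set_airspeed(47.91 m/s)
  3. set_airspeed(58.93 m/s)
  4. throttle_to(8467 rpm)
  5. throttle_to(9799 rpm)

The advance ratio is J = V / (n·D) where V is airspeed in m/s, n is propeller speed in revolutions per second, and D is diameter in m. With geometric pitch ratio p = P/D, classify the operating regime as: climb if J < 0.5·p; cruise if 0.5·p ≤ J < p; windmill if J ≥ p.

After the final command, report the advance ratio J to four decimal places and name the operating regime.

set_propeller: D = 2.276 m, P = 3.051 m (p = P/D = 1.340510); state ← (V=0, rpm=0)
set_airspeed(47.91): V ← 47.91 m/s
set_airspeed(58.93): V ← 58.93 m/s
throttle_to(8467): rpm ← 8467
throttle_to(9799): rpm ← 9799
final state: V = 58.93 m/s, rpm = 9799 → n = rpm/60 = 163.316667 rev/s
J = V / (n·D) = 58.93 / (163.316667 × 2.276) = 0.158538
regime bands: climb J<0.6703 | cruise [0.6703, 1.3405) | windmill J≥1.3405
J = 0.1585 → climb

J = 0.1585, regime = climb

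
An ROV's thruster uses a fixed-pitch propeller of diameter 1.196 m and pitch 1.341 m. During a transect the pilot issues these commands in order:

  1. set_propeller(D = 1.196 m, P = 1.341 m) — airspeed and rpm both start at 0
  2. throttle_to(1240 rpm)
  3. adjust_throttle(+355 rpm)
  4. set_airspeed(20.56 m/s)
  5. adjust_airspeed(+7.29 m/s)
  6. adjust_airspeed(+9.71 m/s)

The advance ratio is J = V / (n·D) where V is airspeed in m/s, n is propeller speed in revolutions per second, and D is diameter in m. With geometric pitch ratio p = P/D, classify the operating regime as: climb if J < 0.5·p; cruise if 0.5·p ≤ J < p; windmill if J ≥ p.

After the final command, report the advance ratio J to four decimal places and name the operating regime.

set_propeller: D = 1.196 m, P = 1.341 m (p = P/D = 1.121237); state ← (V=0, rpm=0)
throttle_to(1240): rpm ← 1240
adjust_throttle(+355): rpm ← 1240 +355 = 1595
set_airspeed(20.56): V ← 20.56 m/s
adjust_airspeed(+7.29): V ← 20.56 +7.29 = 27.85 m/s
adjust_airspeed(+9.71): V ← 27.85 +9.71 = 37.56 m/s
final state: V = 37.56 m/s, rpm = 1595 → n = rpm/60 = 26.583333 rev/s
J = V / (n·D) = 37.56 / (26.583333 × 1.196) = 1.181367
regime bands: climb J<0.5606 | cruise [0.5606, 1.1212) | windmill J≥1.1212
J = 1.1814 → windmill

J = 1.1814, regime = windmill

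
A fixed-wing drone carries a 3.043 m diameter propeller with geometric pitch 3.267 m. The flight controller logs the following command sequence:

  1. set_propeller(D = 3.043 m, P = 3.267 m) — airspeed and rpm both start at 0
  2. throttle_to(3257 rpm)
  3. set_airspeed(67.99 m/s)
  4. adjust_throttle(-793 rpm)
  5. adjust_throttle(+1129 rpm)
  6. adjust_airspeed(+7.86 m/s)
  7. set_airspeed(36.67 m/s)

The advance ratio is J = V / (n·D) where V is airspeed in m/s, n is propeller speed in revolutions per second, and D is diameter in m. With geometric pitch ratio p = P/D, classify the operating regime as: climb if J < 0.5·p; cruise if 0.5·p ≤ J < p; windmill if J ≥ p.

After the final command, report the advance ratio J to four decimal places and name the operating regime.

J = 0.2012, regime = climb

set_propeller: D = 3.043 m, P = 3.267 m (p = P/D = 1.073612); state ← (V=0, rpm=0)
throttle_to(3257): rpm ← 3257
set_airspeed(67.99): V ← 67.99 m/s
adjust_throttle(-793): rpm ← 3257 -793 = 2464
adjust_throttle(+1129): rpm ← 2464 +1129 = 3593
adjust_airspeed(+7.86): V ← 67.99 +7.86 = 75.85 m/s
set_airspeed(36.67): V ← 36.67 m/s
final state: V = 36.67 m/s, rpm = 3593 → n = rpm/60 = 59.883333 rev/s
J = V / (n·D) = 36.67 / (59.883333 × 3.043) = 0.201235
regime bands: climb J<0.5368 | cruise [0.5368, 1.0736) | windmill J≥1.0736
J = 0.2012 → climb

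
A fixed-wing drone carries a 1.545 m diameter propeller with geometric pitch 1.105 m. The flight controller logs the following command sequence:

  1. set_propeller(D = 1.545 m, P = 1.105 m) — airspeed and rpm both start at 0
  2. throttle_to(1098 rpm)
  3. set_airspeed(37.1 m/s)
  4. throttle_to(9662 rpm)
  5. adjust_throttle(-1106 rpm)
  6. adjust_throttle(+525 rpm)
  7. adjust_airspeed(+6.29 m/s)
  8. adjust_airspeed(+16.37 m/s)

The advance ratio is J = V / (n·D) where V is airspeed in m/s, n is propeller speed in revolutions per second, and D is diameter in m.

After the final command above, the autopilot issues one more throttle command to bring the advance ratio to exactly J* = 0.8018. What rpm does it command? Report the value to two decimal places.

rpm = 2894.46

set_propeller: D = 1.545 m, P = 1.105 m (p = P/D = 0.715210); state ← (V=0, rpm=0)
throttle_to(1098): rpm ← 1098
set_airspeed(37.1): V ← 37.1 m/s
throttle_to(9662): rpm ← 9662
adjust_throttle(-1106): rpm ← 9662 -1106 = 8556
adjust_throttle(+525): rpm ← 8556 +525 = 9081
adjust_airspeed(+6.29): V ← 37.1 +6.29 = 43.39 m/s
adjust_airspeed(+16.37): V ← 43.39 +16.37 = 59.76 m/s
final state: V = 59.76 m/s, rpm = 9081 → n = rpm/60 = 151.350000 rev/s
target J* = 0.8018; solve J* = V/(n·D) for n: n = V/(J*·D) = 59.76/(0.8018 × 1.545) = 48.240972 rev/s
rpm = 60·n = 2894.458343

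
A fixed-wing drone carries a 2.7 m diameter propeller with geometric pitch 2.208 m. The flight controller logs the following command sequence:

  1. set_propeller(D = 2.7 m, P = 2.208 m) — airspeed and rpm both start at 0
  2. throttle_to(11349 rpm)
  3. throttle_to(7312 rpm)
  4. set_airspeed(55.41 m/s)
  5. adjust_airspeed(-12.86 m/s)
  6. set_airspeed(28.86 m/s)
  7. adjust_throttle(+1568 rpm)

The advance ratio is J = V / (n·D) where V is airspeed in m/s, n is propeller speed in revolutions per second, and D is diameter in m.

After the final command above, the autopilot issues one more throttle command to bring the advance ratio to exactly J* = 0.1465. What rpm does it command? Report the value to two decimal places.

set_propeller: D = 2.7 m, P = 2.208 m (p = P/D = 0.817778); state ← (V=0, rpm=0)
throttle_to(11349): rpm ← 11349
throttle_to(7312): rpm ← 7312
set_airspeed(55.41): V ← 55.41 m/s
adjust_airspeed(-12.86): V ← 55.41 -12.86 = 42.55 m/s
set_airspeed(28.86): V ← 28.86 m/s
adjust_throttle(+1568): rpm ← 7312 +1568 = 8880
final state: V = 28.86 m/s, rpm = 8880 → n = rpm/60 = 148.000000 rev/s
target J* = 0.1465; solve J* = V/(n·D) for n: n = V/(J*·D) = 28.86/(0.1465 × 2.7) = 72.961699 rev/s
rpm = 60·n = 4377.701934

rpm = 4377.70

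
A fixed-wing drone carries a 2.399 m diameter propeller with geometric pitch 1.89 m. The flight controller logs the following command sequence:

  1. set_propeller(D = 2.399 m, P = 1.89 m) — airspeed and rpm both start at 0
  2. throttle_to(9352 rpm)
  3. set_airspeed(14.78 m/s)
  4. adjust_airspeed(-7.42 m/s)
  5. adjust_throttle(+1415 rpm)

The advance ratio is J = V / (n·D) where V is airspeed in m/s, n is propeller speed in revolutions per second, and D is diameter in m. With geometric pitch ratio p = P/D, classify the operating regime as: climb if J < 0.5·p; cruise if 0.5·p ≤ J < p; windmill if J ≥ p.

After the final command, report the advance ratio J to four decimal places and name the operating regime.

set_propeller: D = 2.399 m, P = 1.89 m (p = P/D = 0.787828); state ← (V=0, rpm=0)
throttle_to(9352): rpm ← 9352
set_airspeed(14.78): V ← 14.78 m/s
adjust_airspeed(-7.42): V ← 14.78 -7.42 = 7.36 m/s
adjust_throttle(+1415): rpm ← 9352 +1415 = 10767
final state: V = 7.36 m/s, rpm = 10767 → n = rpm/60 = 179.450000 rev/s
J = V / (n·D) = 7.36 / (179.450000 × 2.399) = 0.017096
regime bands: climb J<0.3939 | cruise [0.3939, 0.7878) | windmill J≥0.7878
J = 0.0171 → climb

J = 0.0171, regime = climb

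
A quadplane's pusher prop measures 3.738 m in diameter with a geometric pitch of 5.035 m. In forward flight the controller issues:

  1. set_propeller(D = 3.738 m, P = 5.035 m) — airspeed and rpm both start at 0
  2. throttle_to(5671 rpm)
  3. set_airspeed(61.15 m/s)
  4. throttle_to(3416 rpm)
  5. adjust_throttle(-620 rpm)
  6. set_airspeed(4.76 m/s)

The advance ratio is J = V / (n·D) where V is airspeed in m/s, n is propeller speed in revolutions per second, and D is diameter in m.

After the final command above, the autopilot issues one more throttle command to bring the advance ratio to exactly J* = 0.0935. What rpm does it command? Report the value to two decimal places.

rpm = 817.16

set_propeller: D = 3.738 m, P = 5.035 m (p = P/D = 1.346977); state ← (V=0, rpm=0)
throttle_to(5671): rpm ← 5671
set_airspeed(61.15): V ← 61.15 m/s
throttle_to(3416): rpm ← 3416
adjust_throttle(-620): rpm ← 3416 -620 = 2796
set_airspeed(4.76): V ← 4.76 m/s
final state: V = 4.76 m/s, rpm = 2796 → n = rpm/60 = 46.600000 rev/s
target J* = 0.0935; solve J* = V/(n·D) for n: n = V/(J*·D) = 4.76/(0.0935 × 3.738) = 13.619339 rev/s
rpm = 60·n = 817.160368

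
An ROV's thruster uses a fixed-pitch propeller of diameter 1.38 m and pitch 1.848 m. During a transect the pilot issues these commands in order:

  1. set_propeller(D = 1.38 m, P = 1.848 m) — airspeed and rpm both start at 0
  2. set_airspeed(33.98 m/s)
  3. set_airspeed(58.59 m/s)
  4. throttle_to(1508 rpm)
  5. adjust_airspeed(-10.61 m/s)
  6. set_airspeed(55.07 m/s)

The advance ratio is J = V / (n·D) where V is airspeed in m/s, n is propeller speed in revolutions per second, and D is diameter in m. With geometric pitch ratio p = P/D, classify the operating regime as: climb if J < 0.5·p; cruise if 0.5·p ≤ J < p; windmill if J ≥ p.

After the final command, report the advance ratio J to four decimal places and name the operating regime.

set_propeller: D = 1.38 m, P = 1.848 m (p = P/D = 1.339130); state ← (V=0, rpm=0)
set_airspeed(33.98): V ← 33.98 m/s
set_airspeed(58.59): V ← 58.59 m/s
throttle_to(1508): rpm ← 1508
adjust_airspeed(-10.61): V ← 58.59 -10.61 = 47.98 m/s
set_airspeed(55.07): V ← 55.07 m/s
final state: V = 55.07 m/s, rpm = 1508 → n = rpm/60 = 25.133333 rev/s
J = V / (n·D) = 55.07 / (25.133333 × 1.38) = 1.587764
regime bands: climb J<0.6696 | cruise [0.6696, 1.3391) | windmill J≥1.3391
J = 1.5878 → windmill

J = 1.5878, regime = windmill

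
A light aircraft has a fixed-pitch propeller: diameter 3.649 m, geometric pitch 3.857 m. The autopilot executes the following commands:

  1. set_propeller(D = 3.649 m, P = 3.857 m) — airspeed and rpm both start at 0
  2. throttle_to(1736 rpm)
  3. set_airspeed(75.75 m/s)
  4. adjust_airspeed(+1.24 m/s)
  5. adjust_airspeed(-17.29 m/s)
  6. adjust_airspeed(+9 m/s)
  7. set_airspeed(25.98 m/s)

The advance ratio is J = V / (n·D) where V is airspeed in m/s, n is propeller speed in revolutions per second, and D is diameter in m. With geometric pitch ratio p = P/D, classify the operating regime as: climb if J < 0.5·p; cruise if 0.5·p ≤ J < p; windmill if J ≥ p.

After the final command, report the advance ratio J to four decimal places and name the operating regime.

set_propeller: D = 3.649 m, P = 3.857 m (p = P/D = 1.057002); state ← (V=0, rpm=0)
throttle_to(1736): rpm ← 1736
set_airspeed(75.75): V ← 75.75 m/s
adjust_airspeed(+1.24): V ← 75.75 +1.24 = 76.99 m/s
adjust_airspeed(-17.29): V ← 76.99 -17.29 = 59.7 m/s
adjust_airspeed(+9): V ← 59.7 +9 = 68.7 m/s
set_airspeed(25.98): V ← 25.98 m/s
final state: V = 25.98 m/s, rpm = 1736 → n = rpm/60 = 28.933333 rev/s
J = V / (n·D) = 25.98 / (28.933333 × 3.649) = 0.246075
regime bands: climb J<0.5285 | cruise [0.5285, 1.0570) | windmill J≥1.0570
J = 0.2461 → climb

J = 0.2461, regime = climb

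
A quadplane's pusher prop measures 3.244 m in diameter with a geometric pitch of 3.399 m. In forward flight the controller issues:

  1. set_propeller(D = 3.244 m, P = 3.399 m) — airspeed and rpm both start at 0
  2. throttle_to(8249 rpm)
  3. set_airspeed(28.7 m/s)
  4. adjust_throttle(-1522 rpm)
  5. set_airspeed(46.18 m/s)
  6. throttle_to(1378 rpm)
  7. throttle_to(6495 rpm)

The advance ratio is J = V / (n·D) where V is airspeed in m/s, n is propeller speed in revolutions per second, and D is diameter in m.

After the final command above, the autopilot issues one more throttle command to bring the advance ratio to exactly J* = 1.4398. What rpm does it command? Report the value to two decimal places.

set_propeller: D = 3.244 m, P = 3.399 m (p = P/D = 1.047781); state ← (V=0, rpm=0)
throttle_to(8249): rpm ← 8249
set_airspeed(28.7): V ← 28.7 m/s
adjust_throttle(-1522): rpm ← 8249 -1522 = 6727
set_airspeed(46.18): V ← 46.18 m/s
throttle_to(1378): rpm ← 1378
throttle_to(6495): rpm ← 6495
final state: V = 46.18 m/s, rpm = 6495 → n = rpm/60 = 108.250000 rev/s
target J* = 1.4398; solve J* = V/(n·D) for n: n = V/(J*·D) = 46.18/(1.4398 × 3.244) = 9.887145 rev/s
rpm = 60·n = 593.228714

rpm = 593.23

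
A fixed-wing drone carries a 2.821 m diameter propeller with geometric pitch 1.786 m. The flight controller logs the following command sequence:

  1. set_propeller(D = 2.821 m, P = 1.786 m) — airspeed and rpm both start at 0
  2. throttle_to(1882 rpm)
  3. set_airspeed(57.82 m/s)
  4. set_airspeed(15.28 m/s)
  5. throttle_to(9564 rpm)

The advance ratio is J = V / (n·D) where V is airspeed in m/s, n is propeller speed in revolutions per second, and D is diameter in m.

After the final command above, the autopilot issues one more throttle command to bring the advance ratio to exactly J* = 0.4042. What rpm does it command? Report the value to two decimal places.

rpm = 804.04

set_propeller: D = 2.821 m, P = 1.786 m (p = P/D = 0.633109); state ← (V=0, rpm=0)
throttle_to(1882): rpm ← 1882
set_airspeed(57.82): V ← 57.82 m/s
set_airspeed(15.28): V ← 15.28 m/s
throttle_to(9564): rpm ← 9564
final state: V = 15.28 m/s, rpm = 9564 → n = rpm/60 = 159.400000 rev/s
target J* = 0.4042; solve J* = V/(n·D) for n: n = V/(J*·D) = 15.28/(0.4042 × 2.821) = 13.400591 rev/s
rpm = 60·n = 804.035472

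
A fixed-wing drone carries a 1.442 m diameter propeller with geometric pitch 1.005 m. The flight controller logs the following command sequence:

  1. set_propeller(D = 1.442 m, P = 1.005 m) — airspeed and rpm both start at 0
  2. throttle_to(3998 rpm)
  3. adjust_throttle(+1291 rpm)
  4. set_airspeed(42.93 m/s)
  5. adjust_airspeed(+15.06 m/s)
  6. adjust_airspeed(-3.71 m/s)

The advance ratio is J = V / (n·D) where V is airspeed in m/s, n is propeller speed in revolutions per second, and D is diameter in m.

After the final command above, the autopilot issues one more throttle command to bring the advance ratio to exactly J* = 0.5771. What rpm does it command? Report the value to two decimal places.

rpm = 3913.58

set_propeller: D = 1.442 m, P = 1.005 m (p = P/D = 0.696949); state ← (V=0, rpm=0)
throttle_to(3998): rpm ← 3998
adjust_throttle(+1291): rpm ← 3998 +1291 = 5289
set_airspeed(42.93): V ← 42.93 m/s
adjust_airspeed(+15.06): V ← 42.93 +15.06 = 57.99 m/s
adjust_airspeed(-3.71): V ← 57.99 -3.71 = 54.28 m/s
final state: V = 54.28 m/s, rpm = 5289 → n = rpm/60 = 88.150000 rev/s
target J* = 0.5771; solve J* = V/(n·D) for n: n = V/(J*·D) = 54.28/(0.5771 × 1.442) = 65.226414 rev/s
rpm = 60·n = 3913.584855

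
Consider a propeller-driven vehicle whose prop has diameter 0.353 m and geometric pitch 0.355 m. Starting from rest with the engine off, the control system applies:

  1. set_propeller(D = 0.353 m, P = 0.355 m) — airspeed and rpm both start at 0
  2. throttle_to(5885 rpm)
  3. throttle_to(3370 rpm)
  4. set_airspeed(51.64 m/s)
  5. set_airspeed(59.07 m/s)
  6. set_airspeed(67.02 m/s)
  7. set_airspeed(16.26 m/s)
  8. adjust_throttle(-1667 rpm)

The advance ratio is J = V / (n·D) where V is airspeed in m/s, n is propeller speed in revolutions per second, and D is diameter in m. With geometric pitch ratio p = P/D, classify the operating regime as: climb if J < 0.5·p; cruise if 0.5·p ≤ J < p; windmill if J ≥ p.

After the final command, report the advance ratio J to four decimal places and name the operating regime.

J = 1.6229, regime = windmill

set_propeller: D = 0.353 m, P = 0.355 m (p = P/D = 1.005666); state ← (V=0, rpm=0)
throttle_to(5885): rpm ← 5885
throttle_to(3370): rpm ← 3370
set_airspeed(51.64): V ← 51.64 m/s
set_airspeed(59.07): V ← 59.07 m/s
set_airspeed(67.02): V ← 67.02 m/s
set_airspeed(16.26): V ← 16.26 m/s
adjust_throttle(-1667): rpm ← 3370 -1667 = 1703
final state: V = 16.26 m/s, rpm = 1703 → n = rpm/60 = 28.383333 rev/s
J = V / (n·D) = 16.26 / (28.383333 × 0.353) = 1.622865
regime bands: climb J<0.5028 | cruise [0.5028, 1.0057) | windmill J≥1.0057
J = 1.6229 → windmill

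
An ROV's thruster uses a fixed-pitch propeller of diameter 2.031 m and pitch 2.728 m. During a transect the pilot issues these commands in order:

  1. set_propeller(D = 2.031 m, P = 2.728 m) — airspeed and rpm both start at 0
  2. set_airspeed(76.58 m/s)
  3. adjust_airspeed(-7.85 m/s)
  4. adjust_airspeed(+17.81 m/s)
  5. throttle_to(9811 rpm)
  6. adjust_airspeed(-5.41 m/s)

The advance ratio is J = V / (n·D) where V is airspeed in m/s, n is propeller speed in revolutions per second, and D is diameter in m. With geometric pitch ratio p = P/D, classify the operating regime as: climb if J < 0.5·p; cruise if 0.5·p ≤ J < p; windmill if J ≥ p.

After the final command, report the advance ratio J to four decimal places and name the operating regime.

J = 0.2443, regime = climb

set_propeller: D = 2.031 m, P = 2.728 m (p = P/D = 1.343181); state ← (V=0, rpm=0)
set_airspeed(76.58): V ← 76.58 m/s
adjust_airspeed(-7.85): V ← 76.58 -7.85 = 68.73 m/s
adjust_airspeed(+17.81): V ← 68.73 +17.81 = 86.54 m/s
throttle_to(9811): rpm ← 9811
adjust_airspeed(-5.41): V ← 86.54 -5.41 = 81.13 m/s
final state: V = 81.13 m/s, rpm = 9811 → n = rpm/60 = 163.516667 rev/s
J = V / (n·D) = 81.13 / (163.516667 × 2.031) = 0.244292
regime bands: climb J<0.6716 | cruise [0.6716, 1.3432) | windmill J≥1.3432
J = 0.2443 → climb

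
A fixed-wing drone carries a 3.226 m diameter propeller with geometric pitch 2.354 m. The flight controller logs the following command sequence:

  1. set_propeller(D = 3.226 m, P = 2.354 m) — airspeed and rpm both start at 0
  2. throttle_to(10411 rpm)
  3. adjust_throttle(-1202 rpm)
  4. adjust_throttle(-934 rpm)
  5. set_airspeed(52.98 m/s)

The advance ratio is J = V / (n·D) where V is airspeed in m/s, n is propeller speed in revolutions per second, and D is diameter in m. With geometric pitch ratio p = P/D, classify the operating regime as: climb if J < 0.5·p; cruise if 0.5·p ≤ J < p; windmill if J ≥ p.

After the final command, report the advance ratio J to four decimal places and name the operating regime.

set_propeller: D = 3.226 m, P = 2.354 m (p = P/D = 0.729696); state ← (V=0, rpm=0)
throttle_to(10411): rpm ← 10411
adjust_throttle(-1202): rpm ← 10411 -1202 = 9209
adjust_throttle(-934): rpm ← 9209 -934 = 8275
set_airspeed(52.98): V ← 52.98 m/s
final state: V = 52.98 m/s, rpm = 8275 → n = rpm/60 = 137.916667 rev/s
J = V / (n·D) = 52.98 / (137.916667 × 3.226) = 0.119078
regime bands: climb J<0.3648 | cruise [0.3648, 0.7297) | windmill J≥0.7297
J = 0.1191 → climb

J = 0.1191, regime = climb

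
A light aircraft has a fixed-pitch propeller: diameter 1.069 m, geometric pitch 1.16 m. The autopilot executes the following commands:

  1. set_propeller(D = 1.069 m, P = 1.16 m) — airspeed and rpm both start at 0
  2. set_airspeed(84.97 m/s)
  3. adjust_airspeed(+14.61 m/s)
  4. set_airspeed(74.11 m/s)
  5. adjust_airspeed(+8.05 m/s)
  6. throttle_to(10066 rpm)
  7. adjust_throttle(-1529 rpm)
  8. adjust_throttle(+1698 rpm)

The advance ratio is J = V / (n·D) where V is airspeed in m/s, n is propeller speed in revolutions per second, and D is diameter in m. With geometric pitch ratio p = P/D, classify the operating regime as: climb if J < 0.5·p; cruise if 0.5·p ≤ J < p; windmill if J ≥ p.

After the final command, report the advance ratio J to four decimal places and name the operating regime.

set_propeller: D = 1.069 m, P = 1.16 m (p = P/D = 1.085126); state ← (V=0, rpm=0)
set_airspeed(84.97): V ← 84.97 m/s
adjust_airspeed(+14.61): V ← 84.97 +14.61 = 99.58 m/s
set_airspeed(74.11): V ← 74.11 m/s
adjust_airspeed(+8.05): V ← 74.11 +8.05 = 82.16 m/s
throttle_to(10066): rpm ← 10066
adjust_throttle(-1529): rpm ← 10066 -1529 = 8537
adjust_throttle(+1698): rpm ← 8537 +1698 = 10235
final state: V = 82.16 m/s, rpm = 10235 → n = rpm/60 = 170.583333 rev/s
J = V / (n·D) = 82.16 / (170.583333 × 1.069) = 0.450553
regime bands: climb J<0.5426 | cruise [0.5426, 1.0851) | windmill J≥1.0851
J = 0.4506 → climb

J = 0.4506, regime = climb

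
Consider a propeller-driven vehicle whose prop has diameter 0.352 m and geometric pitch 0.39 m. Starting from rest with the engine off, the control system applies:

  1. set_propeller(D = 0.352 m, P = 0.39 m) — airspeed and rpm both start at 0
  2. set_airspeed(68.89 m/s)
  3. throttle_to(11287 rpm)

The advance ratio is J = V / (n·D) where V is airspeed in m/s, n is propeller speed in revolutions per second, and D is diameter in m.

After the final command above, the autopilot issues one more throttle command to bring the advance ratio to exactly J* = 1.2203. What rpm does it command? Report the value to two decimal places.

rpm = 9622.73

set_propeller: D = 0.352 m, P = 0.39 m (p = P/D = 1.107955); state ← (V=0, rpm=0)
set_airspeed(68.89): V ← 68.89 m/s
throttle_to(11287): rpm ← 11287
final state: V = 68.89 m/s, rpm = 11287 → n = rpm/60 = 188.116667 rev/s
target J* = 1.2203; solve J* = V/(n·D) for n: n = V/(J*·D) = 68.89/(1.2203 × 0.352) = 160.378782 rev/s
rpm = 60·n = 9622.726900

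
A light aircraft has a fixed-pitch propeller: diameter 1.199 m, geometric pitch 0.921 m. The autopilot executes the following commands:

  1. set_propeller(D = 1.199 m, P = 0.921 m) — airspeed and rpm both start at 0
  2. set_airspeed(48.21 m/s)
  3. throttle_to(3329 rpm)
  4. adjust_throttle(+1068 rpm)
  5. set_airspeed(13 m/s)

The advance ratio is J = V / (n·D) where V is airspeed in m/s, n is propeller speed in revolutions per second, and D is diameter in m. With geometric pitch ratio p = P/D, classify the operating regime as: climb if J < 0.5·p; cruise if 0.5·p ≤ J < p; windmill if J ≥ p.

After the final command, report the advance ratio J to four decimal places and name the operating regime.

set_propeller: D = 1.199 m, P = 0.921 m (p = P/D = 0.768140); state ← (V=0, rpm=0)
set_airspeed(48.21): V ← 48.21 m/s
throttle_to(3329): rpm ← 3329
adjust_throttle(+1068): rpm ← 3329 +1068 = 4397
set_airspeed(13): V ← 13 m/s
final state: V = 13 m/s, rpm = 4397 → n = rpm/60 = 73.283333 rev/s
J = V / (n·D) = 13 / (73.283333 × 1.199) = 0.147951
regime bands: climb J<0.3841 | cruise [0.3841, 0.7681) | windmill J≥0.7681
J = 0.1480 → climb

J = 0.1480, regime = climb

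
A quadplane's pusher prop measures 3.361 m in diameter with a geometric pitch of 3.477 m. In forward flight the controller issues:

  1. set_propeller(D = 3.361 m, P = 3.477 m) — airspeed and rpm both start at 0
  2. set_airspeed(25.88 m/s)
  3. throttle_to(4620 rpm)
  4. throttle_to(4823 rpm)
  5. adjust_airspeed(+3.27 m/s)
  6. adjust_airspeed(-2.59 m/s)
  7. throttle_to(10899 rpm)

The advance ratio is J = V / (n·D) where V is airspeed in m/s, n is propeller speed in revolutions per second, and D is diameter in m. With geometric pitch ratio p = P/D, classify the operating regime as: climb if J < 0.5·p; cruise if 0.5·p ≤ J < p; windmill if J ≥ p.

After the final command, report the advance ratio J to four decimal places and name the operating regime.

set_propeller: D = 3.361 m, P = 3.477 m (p = P/D = 1.034514); state ← (V=0, rpm=0)
set_airspeed(25.88): V ← 25.88 m/s
throttle_to(4620): rpm ← 4620
throttle_to(4823): rpm ← 4823
adjust_airspeed(+3.27): V ← 25.88 +3.27 = 29.15 m/s
adjust_airspeed(-2.59): V ← 29.15 -2.59 = 26.56 m/s
throttle_to(10899): rpm ← 10899
final state: V = 26.56 m/s, rpm = 10899 → n = rpm/60 = 181.650000 rev/s
J = V / (n·D) = 26.56 / (181.650000 × 3.361) = 0.043503
regime bands: climb J<0.5173 | cruise [0.5173, 1.0345) | windmill J≥1.0345
J = 0.0435 → climb

J = 0.0435, regime = climb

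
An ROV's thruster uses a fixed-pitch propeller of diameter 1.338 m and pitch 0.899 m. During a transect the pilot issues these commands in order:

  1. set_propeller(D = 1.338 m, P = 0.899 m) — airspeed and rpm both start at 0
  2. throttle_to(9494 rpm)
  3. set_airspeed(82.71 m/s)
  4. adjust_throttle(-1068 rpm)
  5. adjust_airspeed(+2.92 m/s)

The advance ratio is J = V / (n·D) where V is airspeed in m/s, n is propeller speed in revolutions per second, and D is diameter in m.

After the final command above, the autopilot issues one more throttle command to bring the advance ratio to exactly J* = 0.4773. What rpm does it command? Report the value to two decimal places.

set_propeller: D = 1.338 m, P = 0.899 m (p = P/D = 0.671898); state ← (V=0, rpm=0)
throttle_to(9494): rpm ← 9494
set_airspeed(82.71): V ← 82.71 m/s
adjust_throttle(-1068): rpm ← 9494 -1068 = 8426
adjust_airspeed(+2.92): V ← 82.71 +2.92 = 85.63 m/s
final state: V = 85.63 m/s, rpm = 8426 → n = rpm/60 = 140.433333 rev/s
target J* = 0.4773; solve J* = V/(n·D) for n: n = V/(J*·D) = 85.63/(0.4773 × 1.338) = 134.084444 rev/s
rpm = 60·n = 8045.066654

rpm = 8045.07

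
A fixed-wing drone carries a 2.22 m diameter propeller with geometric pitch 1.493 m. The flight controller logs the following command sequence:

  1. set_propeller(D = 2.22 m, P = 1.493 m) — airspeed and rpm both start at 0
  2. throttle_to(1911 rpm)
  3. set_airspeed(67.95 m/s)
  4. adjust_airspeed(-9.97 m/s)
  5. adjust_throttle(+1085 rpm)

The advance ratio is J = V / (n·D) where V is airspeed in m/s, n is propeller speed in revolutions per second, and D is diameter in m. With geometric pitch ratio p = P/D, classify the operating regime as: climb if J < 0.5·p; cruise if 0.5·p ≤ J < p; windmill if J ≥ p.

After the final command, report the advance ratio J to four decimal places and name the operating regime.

J = 0.5230, regime = cruise

set_propeller: D = 2.22 m, P = 1.493 m (p = P/D = 0.672523); state ← (V=0, rpm=0)
throttle_to(1911): rpm ← 1911
set_airspeed(67.95): V ← 67.95 m/s
adjust_airspeed(-9.97): V ← 67.95 -9.97 = 57.98 m/s
adjust_throttle(+1085): rpm ← 1911 +1085 = 2996
final state: V = 57.98 m/s, rpm = 2996 → n = rpm/60 = 49.933333 rev/s
J = V / (n·D) = 57.98 / (49.933333 × 2.22) = 0.523040
regime bands: climb J<0.3363 | cruise [0.3363, 0.6725) | windmill J≥0.6725
J = 0.5230 → cruise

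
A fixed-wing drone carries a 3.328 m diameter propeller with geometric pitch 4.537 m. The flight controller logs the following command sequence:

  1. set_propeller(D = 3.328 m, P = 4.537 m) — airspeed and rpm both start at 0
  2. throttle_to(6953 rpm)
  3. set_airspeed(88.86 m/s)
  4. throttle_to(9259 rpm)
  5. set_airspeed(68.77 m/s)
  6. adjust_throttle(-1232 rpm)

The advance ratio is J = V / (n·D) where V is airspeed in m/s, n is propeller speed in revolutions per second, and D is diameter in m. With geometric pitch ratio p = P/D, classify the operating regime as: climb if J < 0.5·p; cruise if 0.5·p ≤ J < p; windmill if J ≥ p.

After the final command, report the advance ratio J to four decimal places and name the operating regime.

set_propeller: D = 3.328 m, P = 4.537 m (p = P/D = 1.363281); state ← (V=0, rpm=0)
throttle_to(6953): rpm ← 6953
set_airspeed(88.86): V ← 88.86 m/s
throttle_to(9259): rpm ← 9259
set_airspeed(68.77): V ← 68.77 m/s
adjust_throttle(-1232): rpm ← 9259 -1232 = 8027
final state: V = 68.77 m/s, rpm = 8027 → n = rpm/60 = 133.783333 rev/s
J = V / (n·D) = 68.77 / (133.783333 × 3.328) = 0.154459
regime bands: climb J<0.6816 | cruise [0.6816, 1.3633) | windmill J≥1.3633
J = 0.1545 → climb

J = 0.1545, regime = climb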